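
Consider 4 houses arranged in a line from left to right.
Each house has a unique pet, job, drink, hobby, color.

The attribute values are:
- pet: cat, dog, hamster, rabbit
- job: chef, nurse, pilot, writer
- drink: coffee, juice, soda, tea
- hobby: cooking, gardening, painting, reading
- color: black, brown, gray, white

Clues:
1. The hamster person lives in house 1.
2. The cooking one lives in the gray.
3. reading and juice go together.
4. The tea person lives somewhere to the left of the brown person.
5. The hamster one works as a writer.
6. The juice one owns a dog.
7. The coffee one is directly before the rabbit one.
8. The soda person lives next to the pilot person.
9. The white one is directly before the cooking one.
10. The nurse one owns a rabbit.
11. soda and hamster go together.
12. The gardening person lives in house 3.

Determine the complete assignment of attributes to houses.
Solution:

House | Pet | Job | Drink | Hobby | Color
-----------------------------------------
  1   | hamster | writer | soda | painting | white
  2   | cat | pilot | coffee | cooking | gray
  3   | rabbit | nurse | tea | gardening | black
  4   | dog | chef | juice | reading | brown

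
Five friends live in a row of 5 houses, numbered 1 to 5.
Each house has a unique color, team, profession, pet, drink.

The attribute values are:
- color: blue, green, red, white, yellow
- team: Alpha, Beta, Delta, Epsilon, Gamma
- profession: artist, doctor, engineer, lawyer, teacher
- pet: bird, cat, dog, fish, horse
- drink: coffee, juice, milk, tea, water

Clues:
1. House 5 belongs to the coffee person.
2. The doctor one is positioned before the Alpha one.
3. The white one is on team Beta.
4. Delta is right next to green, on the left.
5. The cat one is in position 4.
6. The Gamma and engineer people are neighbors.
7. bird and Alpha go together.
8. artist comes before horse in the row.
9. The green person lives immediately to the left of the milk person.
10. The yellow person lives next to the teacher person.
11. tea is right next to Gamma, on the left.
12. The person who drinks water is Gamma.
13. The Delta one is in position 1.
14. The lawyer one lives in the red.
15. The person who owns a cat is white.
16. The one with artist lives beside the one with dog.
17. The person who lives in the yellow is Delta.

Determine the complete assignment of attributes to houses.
Solution:

House | Color | Team | Profession | Pet | Drink
-----------------------------------------------
  1   | yellow | Delta | artist | fish | tea
  2   | green | Gamma | teacher | dog | water
  3   | blue | Epsilon | engineer | horse | milk
  4   | white | Beta | doctor | cat | juice
  5   | red | Alpha | lawyer | bird | coffee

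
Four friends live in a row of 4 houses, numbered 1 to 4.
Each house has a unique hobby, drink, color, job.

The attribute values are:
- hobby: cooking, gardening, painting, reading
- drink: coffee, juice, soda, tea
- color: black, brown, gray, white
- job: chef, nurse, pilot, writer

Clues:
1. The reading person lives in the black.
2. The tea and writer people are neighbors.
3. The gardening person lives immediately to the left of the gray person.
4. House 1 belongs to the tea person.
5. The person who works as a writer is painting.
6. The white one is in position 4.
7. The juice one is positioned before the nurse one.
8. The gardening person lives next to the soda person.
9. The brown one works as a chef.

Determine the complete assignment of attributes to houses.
Solution:

House | Hobby | Drink | Color | Job
-----------------------------------
  1   | gardening | tea | brown | chef
  2   | painting | soda | gray | writer
  3   | reading | juice | black | pilot
  4   | cooking | coffee | white | nurse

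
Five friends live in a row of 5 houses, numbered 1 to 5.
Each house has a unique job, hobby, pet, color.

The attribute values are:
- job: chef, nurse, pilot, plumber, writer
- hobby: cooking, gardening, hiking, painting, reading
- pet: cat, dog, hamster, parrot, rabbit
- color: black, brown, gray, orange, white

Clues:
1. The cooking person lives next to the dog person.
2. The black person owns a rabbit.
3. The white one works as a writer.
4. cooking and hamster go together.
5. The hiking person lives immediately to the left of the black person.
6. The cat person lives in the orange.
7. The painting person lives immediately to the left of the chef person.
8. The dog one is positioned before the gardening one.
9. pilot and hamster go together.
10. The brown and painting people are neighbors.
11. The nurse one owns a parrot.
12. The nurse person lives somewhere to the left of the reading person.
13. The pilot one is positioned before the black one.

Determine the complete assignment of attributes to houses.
Solution:

House | Job | Hobby | Pet | Color
---------------------------------
  1   | pilot | cooking | hamster | brown
  2   | writer | painting | dog | white
  3   | chef | gardening | cat | orange
  4   | nurse | hiking | parrot | gray
  5   | plumber | reading | rabbit | black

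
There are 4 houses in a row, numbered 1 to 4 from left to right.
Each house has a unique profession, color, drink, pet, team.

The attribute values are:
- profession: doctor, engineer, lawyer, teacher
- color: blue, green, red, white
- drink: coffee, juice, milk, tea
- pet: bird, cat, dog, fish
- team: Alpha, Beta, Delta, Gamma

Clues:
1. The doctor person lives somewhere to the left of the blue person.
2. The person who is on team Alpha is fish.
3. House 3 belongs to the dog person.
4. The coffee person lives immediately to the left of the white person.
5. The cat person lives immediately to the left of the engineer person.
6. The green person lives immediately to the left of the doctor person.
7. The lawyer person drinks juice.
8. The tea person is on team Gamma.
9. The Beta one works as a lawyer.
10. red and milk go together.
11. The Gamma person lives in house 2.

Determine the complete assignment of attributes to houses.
Solution:

House | Profession | Color | Drink | Pet | Team
-----------------------------------------------
  1   | teacher | green | coffee | fish | Alpha
  2   | doctor | white | tea | cat | Gamma
  3   | engineer | red | milk | dog | Delta
  4   | lawyer | blue | juice | bird | Beta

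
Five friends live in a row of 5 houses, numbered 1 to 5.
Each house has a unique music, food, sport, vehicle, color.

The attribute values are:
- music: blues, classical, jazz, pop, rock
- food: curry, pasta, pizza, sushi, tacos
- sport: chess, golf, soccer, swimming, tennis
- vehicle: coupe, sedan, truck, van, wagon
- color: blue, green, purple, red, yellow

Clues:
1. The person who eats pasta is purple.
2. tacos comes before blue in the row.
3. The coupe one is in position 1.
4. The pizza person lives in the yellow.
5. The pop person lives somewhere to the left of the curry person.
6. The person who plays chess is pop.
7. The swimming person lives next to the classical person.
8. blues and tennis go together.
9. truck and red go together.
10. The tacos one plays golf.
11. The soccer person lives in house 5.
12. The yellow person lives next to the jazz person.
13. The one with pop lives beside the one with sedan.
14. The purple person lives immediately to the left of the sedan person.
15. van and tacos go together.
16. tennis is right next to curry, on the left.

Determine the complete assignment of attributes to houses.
Solution:

House | Music | Food | Sport | Vehicle | Color
----------------------------------------------
  1   | pop | pasta | chess | coupe | purple
  2   | blues | pizza | tennis | sedan | yellow
  3   | jazz | curry | swimming | truck | red
  4   | classical | tacos | golf | van | green
  5   | rock | sushi | soccer | wagon | blue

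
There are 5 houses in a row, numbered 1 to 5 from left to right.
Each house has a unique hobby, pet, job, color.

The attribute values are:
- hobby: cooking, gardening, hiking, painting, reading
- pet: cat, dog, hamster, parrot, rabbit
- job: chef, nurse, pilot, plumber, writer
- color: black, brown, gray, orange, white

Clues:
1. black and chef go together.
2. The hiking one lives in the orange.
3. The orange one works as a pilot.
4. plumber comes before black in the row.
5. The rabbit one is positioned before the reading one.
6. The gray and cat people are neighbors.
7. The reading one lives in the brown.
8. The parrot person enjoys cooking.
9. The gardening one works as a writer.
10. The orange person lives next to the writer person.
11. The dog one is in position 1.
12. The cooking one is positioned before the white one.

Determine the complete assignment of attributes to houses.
Solution:

House | Hobby | Pet | Job | Color
---------------------------------
  1   | hiking | dog | pilot | orange
  2   | gardening | rabbit | writer | gray
  3   | reading | cat | plumber | brown
  4   | cooking | parrot | chef | black
  5   | painting | hamster | nurse | white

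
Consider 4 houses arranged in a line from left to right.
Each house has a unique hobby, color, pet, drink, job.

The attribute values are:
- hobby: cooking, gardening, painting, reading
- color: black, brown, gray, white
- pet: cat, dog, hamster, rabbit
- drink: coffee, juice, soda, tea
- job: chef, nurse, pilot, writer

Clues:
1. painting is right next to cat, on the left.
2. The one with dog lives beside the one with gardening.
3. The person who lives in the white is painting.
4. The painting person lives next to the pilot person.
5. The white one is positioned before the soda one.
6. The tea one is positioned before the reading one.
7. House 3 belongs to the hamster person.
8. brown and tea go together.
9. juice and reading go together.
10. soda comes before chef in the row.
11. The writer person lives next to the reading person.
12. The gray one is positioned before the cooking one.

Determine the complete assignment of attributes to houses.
Solution:

House | Hobby | Color | Pet | Drink | Job
-----------------------------------------
  1   | painting | white | dog | coffee | nurse
  2   | gardening | gray | cat | soda | pilot
  3   | cooking | brown | hamster | tea | writer
  4   | reading | black | rabbit | juice | chef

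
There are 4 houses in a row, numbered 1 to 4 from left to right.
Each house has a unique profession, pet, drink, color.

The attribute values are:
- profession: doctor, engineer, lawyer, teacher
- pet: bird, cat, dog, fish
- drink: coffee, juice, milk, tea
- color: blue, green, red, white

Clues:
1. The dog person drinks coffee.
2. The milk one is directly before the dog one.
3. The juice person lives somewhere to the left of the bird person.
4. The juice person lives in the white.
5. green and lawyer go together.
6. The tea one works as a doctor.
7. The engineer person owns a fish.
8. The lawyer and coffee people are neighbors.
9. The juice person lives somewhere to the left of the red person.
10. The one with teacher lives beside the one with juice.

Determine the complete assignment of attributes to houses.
Solution:

House | Profession | Pet | Drink | Color
----------------------------------------
  1   | lawyer | cat | milk | green
  2   | teacher | dog | coffee | blue
  3   | engineer | fish | juice | white
  4   | doctor | bird | tea | red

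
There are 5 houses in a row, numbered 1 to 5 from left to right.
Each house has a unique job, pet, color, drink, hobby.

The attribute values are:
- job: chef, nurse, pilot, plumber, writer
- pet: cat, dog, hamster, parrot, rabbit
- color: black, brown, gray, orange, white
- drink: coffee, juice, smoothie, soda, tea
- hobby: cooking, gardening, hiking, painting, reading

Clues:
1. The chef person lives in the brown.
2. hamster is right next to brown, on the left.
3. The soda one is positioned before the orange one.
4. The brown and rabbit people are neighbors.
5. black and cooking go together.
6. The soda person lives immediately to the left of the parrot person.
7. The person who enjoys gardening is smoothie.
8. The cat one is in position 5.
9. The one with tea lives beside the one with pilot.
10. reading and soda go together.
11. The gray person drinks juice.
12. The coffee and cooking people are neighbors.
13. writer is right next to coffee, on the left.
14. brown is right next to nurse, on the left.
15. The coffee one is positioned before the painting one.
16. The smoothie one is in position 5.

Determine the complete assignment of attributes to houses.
Solution:

House | Job | Pet | Color | Drink | Hobby
-----------------------------------------
  1   | writer | hamster | white | soda | reading
  2   | chef | parrot | brown | coffee | hiking
  3   | nurse | rabbit | black | tea | cooking
  4   | pilot | dog | gray | juice | painting
  5   | plumber | cat | orange | smoothie | gardening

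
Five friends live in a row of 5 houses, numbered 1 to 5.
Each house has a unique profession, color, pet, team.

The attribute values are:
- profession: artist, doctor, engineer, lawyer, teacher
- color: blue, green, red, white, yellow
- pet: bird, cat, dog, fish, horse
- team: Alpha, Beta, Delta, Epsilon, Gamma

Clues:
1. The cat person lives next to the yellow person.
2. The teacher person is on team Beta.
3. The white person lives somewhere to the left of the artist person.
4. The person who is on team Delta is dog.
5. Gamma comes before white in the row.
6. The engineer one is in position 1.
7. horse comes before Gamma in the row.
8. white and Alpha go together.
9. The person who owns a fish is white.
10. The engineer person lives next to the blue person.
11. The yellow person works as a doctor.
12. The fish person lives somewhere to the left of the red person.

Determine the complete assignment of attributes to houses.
Solution:

House | Profession | Color | Pet | Team
---------------------------------------
  1   | engineer | green | horse | Epsilon
  2   | teacher | blue | cat | Beta
  3   | doctor | yellow | bird | Gamma
  4   | lawyer | white | fish | Alpha
  5   | artist | red | dog | Delta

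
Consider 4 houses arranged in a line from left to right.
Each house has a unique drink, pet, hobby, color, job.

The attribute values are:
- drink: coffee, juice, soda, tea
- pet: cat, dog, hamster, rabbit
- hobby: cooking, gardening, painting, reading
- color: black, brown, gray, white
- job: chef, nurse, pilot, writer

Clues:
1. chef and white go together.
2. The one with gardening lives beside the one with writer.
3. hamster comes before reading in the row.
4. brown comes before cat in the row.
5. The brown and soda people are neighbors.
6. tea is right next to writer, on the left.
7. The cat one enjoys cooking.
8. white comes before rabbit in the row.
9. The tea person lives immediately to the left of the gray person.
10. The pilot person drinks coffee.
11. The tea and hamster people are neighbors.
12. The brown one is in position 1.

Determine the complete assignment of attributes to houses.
Solution:

House | Drink | Pet | Hobby | Color | Job
-----------------------------------------
  1   | tea | dog | gardening | brown | nurse
  2   | soda | hamster | painting | gray | writer
  3   | juice | cat | cooking | white | chef
  4   | coffee | rabbit | reading | black | pilot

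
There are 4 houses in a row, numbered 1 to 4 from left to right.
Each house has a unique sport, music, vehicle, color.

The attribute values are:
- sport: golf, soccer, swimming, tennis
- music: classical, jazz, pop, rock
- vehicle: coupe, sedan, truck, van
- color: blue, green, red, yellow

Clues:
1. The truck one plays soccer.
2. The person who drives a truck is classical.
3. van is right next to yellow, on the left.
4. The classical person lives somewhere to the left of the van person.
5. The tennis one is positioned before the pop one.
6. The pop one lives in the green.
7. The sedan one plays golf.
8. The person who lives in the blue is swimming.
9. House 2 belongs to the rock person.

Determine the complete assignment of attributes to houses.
Solution:

House | Sport | Music | Vehicle | Color
---------------------------------------
  1   | soccer | classical | truck | red
  2   | swimming | rock | van | blue
  3   | tennis | jazz | coupe | yellow
  4   | golf | pop | sedan | green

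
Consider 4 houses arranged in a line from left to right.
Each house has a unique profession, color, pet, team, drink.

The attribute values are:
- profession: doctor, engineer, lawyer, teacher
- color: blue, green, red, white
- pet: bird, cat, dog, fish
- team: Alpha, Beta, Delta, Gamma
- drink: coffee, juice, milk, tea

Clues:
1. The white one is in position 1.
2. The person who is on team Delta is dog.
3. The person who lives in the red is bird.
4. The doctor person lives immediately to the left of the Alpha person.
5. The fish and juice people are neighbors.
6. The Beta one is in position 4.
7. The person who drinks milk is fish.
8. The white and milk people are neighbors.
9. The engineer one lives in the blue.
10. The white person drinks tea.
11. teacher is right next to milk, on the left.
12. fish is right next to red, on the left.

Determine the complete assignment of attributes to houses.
Solution:

House | Profession | Color | Pet | Team | Drink
-----------------------------------------------
  1   | teacher | white | dog | Delta | tea
  2   | doctor | green | fish | Gamma | milk
  3   | lawyer | red | bird | Alpha | juice
  4   | engineer | blue | cat | Beta | coffee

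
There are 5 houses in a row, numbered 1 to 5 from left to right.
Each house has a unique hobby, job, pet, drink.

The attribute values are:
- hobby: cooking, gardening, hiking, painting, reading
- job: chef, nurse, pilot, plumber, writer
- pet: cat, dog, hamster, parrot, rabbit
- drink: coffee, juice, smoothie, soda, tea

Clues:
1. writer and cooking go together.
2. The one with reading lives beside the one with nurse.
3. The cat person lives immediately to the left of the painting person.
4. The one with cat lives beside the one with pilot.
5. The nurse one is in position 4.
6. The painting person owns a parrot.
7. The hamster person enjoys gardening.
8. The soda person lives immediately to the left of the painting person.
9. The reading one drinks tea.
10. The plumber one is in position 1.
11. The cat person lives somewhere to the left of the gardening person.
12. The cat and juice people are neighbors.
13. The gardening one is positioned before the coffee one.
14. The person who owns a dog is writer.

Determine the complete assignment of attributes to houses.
Solution:

House | Hobby | Job | Pet | Drink
---------------------------------
  1   | hiking | plumber | cat | soda
  2   | painting | pilot | parrot | juice
  3   | reading | chef | rabbit | tea
  4   | gardening | nurse | hamster | smoothie
  5   | cooking | writer | dog | coffee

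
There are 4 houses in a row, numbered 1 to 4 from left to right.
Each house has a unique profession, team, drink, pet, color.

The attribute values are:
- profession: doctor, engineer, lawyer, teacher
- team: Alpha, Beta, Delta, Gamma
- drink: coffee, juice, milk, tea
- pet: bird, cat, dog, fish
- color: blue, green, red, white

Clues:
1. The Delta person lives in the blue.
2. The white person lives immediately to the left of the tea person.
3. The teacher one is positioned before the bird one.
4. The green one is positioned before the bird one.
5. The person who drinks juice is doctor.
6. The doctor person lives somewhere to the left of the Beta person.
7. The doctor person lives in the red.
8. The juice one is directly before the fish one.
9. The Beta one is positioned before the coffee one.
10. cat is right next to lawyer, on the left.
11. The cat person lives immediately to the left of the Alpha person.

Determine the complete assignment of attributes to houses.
Solution:

House | Profession | Team | Drink | Pet | Color
-----------------------------------------------
  1   | doctor | Gamma | juice | cat | red
  2   | lawyer | Alpha | milk | fish | white
  3   | teacher | Beta | tea | dog | green
  4   | engineer | Delta | coffee | bird | blue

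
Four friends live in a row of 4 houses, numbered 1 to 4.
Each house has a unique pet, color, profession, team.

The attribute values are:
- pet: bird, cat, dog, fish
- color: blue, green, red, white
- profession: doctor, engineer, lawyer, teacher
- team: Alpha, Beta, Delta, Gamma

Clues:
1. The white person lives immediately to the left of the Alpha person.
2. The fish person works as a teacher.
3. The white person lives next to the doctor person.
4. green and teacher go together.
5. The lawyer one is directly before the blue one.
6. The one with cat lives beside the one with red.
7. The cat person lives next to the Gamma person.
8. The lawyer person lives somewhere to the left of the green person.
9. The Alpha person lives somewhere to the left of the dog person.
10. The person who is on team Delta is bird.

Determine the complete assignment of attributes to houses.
Solution:

House | Pet | Color | Profession | Team
---------------------------------------
  1   | bird | white | lawyer | Delta
  2   | cat | blue | doctor | Alpha
  3   | dog | red | engineer | Gamma
  4   | fish | green | teacher | Beta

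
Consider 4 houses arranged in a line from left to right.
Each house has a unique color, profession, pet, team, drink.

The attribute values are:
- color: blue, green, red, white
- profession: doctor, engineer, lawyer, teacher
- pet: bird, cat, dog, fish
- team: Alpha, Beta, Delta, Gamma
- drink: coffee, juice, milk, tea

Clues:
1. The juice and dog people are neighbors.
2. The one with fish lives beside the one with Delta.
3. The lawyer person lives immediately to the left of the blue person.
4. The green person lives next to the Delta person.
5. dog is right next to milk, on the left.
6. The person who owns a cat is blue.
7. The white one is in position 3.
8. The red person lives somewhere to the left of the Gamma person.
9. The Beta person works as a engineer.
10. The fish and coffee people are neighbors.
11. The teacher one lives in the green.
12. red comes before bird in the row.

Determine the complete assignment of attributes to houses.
Solution:

House | Color | Profession | Pet | Team | Drink
-----------------------------------------------
  1   | green | teacher | fish | Alpha | juice
  2   | red | doctor | dog | Delta | coffee
  3   | white | lawyer | bird | Gamma | milk
  4   | blue | engineer | cat | Beta | tea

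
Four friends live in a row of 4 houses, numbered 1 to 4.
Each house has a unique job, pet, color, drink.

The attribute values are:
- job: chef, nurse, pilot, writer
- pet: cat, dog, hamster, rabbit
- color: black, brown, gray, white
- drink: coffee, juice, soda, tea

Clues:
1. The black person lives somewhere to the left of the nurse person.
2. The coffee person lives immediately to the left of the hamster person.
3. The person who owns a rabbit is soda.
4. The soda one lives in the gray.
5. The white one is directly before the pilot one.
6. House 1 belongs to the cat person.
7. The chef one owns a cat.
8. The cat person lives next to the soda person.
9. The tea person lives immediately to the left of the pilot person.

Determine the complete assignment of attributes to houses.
Solution:

House | Job | Pet | Color | Drink
---------------------------------
  1   | chef | cat | white | tea
  2   | pilot | rabbit | gray | soda
  3   | writer | dog | black | coffee
  4   | nurse | hamster | brown | juice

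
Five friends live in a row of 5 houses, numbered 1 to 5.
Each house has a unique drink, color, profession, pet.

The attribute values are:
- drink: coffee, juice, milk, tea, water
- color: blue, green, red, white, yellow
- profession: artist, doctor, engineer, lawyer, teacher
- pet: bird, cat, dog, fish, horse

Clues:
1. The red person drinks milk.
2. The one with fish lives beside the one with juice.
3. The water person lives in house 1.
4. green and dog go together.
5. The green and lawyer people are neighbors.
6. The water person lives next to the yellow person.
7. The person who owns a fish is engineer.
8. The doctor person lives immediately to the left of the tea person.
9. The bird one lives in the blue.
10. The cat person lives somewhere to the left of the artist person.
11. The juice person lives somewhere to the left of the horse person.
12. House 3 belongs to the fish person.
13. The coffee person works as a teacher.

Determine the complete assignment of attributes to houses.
Solution:

House | Drink | Color | Profession | Pet
----------------------------------------
  1   | water | green | doctor | dog
  2   | tea | yellow | lawyer | cat
  3   | milk | red | engineer | fish
  4   | juice | blue | artist | bird
  5   | coffee | white | teacher | horse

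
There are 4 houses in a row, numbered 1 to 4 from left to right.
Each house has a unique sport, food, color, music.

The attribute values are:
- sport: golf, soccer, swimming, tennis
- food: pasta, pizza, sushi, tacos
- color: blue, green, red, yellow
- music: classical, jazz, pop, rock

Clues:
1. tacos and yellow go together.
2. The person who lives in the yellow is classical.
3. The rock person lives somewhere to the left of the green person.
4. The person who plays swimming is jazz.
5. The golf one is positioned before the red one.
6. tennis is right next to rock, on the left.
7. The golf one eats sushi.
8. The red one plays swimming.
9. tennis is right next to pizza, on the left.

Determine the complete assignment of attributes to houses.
Solution:

House | Sport | Food | Color | Music
------------------------------------
  1   | tennis | tacos | yellow | classical
  2   | soccer | pizza | blue | rock
  3   | golf | sushi | green | pop
  4   | swimming | pasta | red | jazz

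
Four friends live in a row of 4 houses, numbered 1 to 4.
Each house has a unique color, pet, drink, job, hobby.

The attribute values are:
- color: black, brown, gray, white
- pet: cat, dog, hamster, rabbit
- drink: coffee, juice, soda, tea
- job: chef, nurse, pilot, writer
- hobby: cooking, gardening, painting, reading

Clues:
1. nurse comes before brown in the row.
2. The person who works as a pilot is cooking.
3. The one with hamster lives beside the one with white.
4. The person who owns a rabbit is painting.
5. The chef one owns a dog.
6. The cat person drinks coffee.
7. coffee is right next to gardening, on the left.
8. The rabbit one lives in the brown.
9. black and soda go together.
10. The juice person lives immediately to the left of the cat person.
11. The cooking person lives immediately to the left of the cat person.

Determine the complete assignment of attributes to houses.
Solution:

House | Color | Pet | Drink | Job | Hobby
-----------------------------------------
  1   | gray | hamster | juice | pilot | cooking
  2   | white | cat | coffee | nurse | reading
  3   | black | dog | soda | chef | gardening
  4   | brown | rabbit | tea | writer | painting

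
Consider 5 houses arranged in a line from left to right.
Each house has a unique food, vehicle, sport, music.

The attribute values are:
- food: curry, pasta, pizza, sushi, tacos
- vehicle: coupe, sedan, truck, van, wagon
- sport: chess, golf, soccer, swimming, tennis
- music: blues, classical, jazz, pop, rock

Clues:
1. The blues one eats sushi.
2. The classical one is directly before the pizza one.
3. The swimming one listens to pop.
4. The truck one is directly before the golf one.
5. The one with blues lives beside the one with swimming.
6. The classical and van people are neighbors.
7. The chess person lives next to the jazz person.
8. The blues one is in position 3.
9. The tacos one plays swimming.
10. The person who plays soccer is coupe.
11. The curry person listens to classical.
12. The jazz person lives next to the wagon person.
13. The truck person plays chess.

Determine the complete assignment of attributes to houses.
Solution:

House | Food | Vehicle | Sport | Music
--------------------------------------
  1   | curry | truck | chess | classical
  2   | pizza | van | golf | jazz
  3   | sushi | wagon | tennis | blues
  4   | tacos | sedan | swimming | pop
  5   | pasta | coupe | soccer | rock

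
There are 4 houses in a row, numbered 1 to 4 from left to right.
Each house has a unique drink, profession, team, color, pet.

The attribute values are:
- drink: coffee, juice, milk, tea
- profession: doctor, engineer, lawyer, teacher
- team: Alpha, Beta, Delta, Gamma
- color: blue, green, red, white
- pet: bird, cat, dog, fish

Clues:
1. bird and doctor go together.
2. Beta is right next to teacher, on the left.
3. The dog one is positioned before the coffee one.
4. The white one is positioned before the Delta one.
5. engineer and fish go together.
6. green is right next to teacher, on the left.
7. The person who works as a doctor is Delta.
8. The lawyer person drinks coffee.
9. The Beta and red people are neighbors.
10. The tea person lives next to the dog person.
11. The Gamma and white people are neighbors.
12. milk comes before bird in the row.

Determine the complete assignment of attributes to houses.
Solution:

House | Drink | Profession | Team | Color | Pet
-----------------------------------------------
  1   | tea | engineer | Beta | green | fish
  2   | milk | teacher | Gamma | red | dog
  3   | coffee | lawyer | Alpha | white | cat
  4   | juice | doctor | Delta | blue | bird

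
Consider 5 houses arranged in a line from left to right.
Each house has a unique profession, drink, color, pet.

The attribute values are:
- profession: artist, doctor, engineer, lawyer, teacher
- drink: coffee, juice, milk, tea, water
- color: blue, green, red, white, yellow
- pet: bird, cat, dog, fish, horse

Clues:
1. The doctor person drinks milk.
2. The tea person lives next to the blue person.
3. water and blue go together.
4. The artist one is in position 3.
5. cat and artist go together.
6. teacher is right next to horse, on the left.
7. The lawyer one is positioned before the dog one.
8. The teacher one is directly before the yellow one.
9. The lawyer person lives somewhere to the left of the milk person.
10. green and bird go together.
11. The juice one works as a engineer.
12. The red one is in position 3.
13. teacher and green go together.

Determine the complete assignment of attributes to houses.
Solution:

House | Profession | Drink | Color | Pet
----------------------------------------
  1   | teacher | coffee | green | bird
  2   | engineer | juice | yellow | horse
  3   | artist | tea | red | cat
  4   | lawyer | water | blue | fish
  5   | doctor | milk | white | dog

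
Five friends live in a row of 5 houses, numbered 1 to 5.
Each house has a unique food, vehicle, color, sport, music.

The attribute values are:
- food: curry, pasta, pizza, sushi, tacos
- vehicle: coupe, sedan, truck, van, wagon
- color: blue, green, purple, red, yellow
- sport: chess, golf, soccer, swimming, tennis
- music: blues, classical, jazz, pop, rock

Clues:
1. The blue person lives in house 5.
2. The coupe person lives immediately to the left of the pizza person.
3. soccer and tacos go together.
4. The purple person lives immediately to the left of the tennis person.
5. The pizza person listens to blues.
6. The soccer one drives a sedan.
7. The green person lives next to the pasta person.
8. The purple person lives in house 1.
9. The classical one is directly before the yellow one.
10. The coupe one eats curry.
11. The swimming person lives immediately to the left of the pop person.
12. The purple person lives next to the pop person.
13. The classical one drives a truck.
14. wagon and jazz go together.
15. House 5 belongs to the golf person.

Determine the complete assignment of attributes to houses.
Solution:

House | Food | Vehicle | Color | Sport | Music
----------------------------------------------
  1   | sushi | truck | purple | swimming | classical
  2   | curry | coupe | yellow | tennis | pop
  3   | pizza | van | red | chess | blues
  4   | tacos | sedan | green | soccer | rock
  5   | pasta | wagon | blue | golf | jazz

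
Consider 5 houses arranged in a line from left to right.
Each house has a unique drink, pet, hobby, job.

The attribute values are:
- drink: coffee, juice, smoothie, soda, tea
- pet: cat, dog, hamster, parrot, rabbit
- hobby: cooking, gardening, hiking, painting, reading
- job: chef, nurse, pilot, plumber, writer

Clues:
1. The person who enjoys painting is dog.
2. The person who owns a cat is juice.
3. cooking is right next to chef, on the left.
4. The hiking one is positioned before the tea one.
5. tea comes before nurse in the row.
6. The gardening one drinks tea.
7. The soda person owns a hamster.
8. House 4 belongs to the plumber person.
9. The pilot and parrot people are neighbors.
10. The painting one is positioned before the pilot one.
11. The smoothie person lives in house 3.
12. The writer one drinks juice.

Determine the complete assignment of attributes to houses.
Solution:

House | Drink | Pet | Hobby | Job
---------------------------------
  1   | juice | cat | cooking | writer
  2   | coffee | dog | painting | chef
  3   | smoothie | rabbit | hiking | pilot
  4   | tea | parrot | gardening | plumber
  5   | soda | hamster | reading | nurse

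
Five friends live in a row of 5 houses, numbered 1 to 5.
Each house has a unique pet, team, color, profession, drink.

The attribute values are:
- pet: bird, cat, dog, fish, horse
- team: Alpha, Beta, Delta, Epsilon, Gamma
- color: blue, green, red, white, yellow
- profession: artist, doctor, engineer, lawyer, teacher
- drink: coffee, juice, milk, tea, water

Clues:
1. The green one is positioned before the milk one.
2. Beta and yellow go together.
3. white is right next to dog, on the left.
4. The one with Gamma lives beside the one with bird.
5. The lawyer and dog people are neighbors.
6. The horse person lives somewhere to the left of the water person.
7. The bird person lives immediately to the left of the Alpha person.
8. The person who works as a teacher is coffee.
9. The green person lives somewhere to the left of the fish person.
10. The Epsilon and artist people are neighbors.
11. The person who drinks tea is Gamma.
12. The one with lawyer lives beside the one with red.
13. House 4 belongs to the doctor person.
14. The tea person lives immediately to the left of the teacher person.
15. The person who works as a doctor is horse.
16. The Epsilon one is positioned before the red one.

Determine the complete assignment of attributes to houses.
Solution:

House | Pet | Team | Color | Profession | Drink
-----------------------------------------------
  1   | cat | Epsilon | white | lawyer | juice
  2   | dog | Gamma | red | artist | tea
  3   | bird | Delta | green | teacher | coffee
  4   | horse | Alpha | blue | doctor | milk
  5   | fish | Beta | yellow | engineer | water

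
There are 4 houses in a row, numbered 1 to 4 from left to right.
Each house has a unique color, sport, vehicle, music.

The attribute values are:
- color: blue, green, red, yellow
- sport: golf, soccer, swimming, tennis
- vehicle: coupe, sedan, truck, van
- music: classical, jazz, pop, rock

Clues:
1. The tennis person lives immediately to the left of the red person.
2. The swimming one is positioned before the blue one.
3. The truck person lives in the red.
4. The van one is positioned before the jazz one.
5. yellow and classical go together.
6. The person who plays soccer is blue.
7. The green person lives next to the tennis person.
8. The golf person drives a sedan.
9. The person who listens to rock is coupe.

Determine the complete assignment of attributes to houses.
Solution:

House | Color | Sport | Vehicle | Music
---------------------------------------
  1   | green | golf | sedan | pop
  2   | yellow | tennis | van | classical
  3   | red | swimming | truck | jazz
  4   | blue | soccer | coupe | rock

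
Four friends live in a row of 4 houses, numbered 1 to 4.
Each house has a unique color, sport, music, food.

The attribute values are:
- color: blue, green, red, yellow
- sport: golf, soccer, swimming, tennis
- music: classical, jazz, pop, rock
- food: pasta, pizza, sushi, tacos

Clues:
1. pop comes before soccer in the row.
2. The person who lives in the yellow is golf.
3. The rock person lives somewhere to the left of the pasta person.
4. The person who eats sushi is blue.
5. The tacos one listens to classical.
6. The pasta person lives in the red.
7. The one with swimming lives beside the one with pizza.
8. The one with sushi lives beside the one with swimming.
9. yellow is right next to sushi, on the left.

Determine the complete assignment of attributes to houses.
Solution:

House | Color | Sport | Music | Food
------------------------------------
  1   | yellow | golf | classical | tacos
  2   | blue | tennis | rock | sushi
  3   | red | swimming | pop | pasta
  4   | green | soccer | jazz | pizza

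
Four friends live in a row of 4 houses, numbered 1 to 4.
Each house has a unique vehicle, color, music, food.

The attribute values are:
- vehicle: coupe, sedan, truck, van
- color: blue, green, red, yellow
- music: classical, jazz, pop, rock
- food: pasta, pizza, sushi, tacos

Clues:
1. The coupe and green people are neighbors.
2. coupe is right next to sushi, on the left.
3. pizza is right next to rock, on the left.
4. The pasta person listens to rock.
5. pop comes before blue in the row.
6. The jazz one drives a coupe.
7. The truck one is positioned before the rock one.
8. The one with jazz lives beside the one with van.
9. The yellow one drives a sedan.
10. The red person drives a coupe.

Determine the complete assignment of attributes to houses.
Solution:

House | Vehicle | Color | Music | Food
--------------------------------------
  1   | coupe | red | jazz | tacos
  2   | van | green | pop | sushi
  3   | truck | blue | classical | pizza
  4   | sedan | yellow | rock | pasta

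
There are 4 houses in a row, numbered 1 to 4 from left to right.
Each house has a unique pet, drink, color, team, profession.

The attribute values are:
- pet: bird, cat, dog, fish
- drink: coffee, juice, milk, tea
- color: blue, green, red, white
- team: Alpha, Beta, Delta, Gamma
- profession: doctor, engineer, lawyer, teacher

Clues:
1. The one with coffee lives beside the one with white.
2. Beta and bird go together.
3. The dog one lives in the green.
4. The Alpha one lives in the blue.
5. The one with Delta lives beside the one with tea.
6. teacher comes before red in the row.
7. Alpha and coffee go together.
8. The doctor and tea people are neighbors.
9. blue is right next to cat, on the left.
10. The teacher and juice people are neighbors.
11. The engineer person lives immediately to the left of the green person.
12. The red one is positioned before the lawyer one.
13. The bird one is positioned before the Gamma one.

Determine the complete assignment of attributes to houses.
Solution:

House | Pet | Drink | Color | Team | Profession
-----------------------------------------------
  1   | fish | coffee | blue | Alpha | teacher
  2   | cat | juice | white | Delta | doctor
  3   | bird | tea | red | Beta | engineer
  4   | dog | milk | green | Gamma | lawyer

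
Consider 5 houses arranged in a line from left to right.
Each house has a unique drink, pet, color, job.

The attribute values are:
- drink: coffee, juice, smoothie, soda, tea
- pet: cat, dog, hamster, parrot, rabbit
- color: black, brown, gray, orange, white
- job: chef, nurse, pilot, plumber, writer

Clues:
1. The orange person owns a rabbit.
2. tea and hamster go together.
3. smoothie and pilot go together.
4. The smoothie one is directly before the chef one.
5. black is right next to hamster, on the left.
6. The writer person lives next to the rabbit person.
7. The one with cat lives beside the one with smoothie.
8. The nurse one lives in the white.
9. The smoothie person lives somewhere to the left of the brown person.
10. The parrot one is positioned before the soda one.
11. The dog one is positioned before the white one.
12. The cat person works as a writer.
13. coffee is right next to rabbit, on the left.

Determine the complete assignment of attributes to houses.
Solution:

House | Drink | Pet | Color | Job
---------------------------------
  1   | coffee | cat | gray | writer
  2   | smoothie | rabbit | orange | pilot
  3   | juice | parrot | brown | chef
  4   | soda | dog | black | plumber
  5   | tea | hamster | white | nurse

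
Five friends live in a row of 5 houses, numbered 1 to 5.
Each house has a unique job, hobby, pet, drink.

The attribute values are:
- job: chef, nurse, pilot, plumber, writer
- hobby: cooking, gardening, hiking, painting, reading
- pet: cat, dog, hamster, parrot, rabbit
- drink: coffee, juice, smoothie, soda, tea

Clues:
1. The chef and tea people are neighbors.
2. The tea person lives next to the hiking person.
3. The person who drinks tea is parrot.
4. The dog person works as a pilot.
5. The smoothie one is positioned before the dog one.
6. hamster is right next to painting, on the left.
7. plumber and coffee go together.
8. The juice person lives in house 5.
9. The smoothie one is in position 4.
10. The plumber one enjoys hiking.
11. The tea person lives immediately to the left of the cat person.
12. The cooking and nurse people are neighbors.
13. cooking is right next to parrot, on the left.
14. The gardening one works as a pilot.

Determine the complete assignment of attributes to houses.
Solution:

House | Job | Hobby | Pet | Drink
---------------------------------
  1   | chef | cooking | hamster | soda
  2   | nurse | painting | parrot | tea
  3   | plumber | hiking | cat | coffee
  4   | writer | reading | rabbit | smoothie
  5   | pilot | gardening | dog | juice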